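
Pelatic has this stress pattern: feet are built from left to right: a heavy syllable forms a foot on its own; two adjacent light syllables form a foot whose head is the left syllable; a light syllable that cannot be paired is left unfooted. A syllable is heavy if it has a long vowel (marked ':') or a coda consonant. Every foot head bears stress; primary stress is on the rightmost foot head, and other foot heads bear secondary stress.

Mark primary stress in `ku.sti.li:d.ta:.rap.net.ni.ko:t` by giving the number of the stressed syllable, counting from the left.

8

Weights: 1 ku L, 2 sti L, 3 li:d H, 4 ta: H, 5 rap H, 6 net H, 7 ni L, 8 ko:t H.
Parse left to right (heavy = foot alone; LL = one foot; stranded L unfooted): (ˈku.sti) (ˈli:d) (ˈta:) (ˈrap) (ˈnet) ni (ˈko:t).
Foot heads: 1, 3, 4, 5, 6, 8.
Primary stress on the rightmost head = syllable 8.
Primary stress: syllable 8 → ku.sti.li:d.ta:.rap.net.ni.ˈko:t.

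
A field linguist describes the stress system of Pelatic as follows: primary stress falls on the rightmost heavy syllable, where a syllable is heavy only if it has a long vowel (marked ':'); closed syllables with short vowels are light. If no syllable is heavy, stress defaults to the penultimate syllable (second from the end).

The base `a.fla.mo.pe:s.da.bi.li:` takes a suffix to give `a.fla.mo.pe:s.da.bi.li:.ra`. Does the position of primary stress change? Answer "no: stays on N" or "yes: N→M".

no: stays on 7

Base `a.fla.mo.pe:s.da.bi.li:` (7 syllables):
  Weights: 1 a L, 2 fla L, 3 mo L, 4 pe:s H, 5 da L, 6 bi L, 7 li: H.
  Heavy syllables in the domain: 4, 7. The rightmost is syllable 7 (li:).
  → primary stress on syllable 7.
Suffixed `a.fla.mo.pe:s.da.bi.li:.ra` (8 syllables):
  Weights: 1 a L, 2 fla L, 3 mo L, 4 pe:s H, 5 da L, 6 bi L, 7 li: H, 8 ra L.
  Heavy syllables in the domain: 4, 7. The rightmost is syllable 7 (li:).
  → primary stress on syllable 7.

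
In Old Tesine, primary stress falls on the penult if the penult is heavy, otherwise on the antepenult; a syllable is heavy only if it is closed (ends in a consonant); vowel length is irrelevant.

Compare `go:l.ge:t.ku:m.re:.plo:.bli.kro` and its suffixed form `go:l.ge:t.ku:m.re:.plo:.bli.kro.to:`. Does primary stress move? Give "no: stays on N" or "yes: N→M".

Base `go:l.ge:t.ku:m.re:.plo:.bli.kro` (7 syllables):
  Weights: 5 plo: L, 6 bli L, 7 kro L.
  The penult (syllable 6, bli) is light, so stress falls on the antepenult (syllable 5, plo:).
  → primary stress on syllable 5.
Suffixed `go:l.ge:t.ku:m.re:.plo:.bli.kro.to:` (8 syllables):
  Weights: 6 bli L, 7 kro L, 8 to: L.
  The penult (syllable 7, kro) is light, so stress falls on the antepenult (syllable 6, bli).
  → primary stress on syllable 6.

yes: 5→6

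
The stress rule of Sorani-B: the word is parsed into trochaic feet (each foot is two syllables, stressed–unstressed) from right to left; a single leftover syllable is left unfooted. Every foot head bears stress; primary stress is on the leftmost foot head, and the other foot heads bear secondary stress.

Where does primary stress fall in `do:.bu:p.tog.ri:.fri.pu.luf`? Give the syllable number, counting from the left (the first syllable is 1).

2

Parse right to left into trochaic (ˈσσ) feet: do: (ˈbu:p.tog) (ˈri:.fri) (ˈpu.luf). Syllable 1 is left unfooted.
Foot heads (stressed positions): 2, 4, 6.
End Rule Leftmost: primary stress on the leftmost head = syllable 2.
Primary stress: syllable 2 → do:.ˈbu:p.tog.ri:.fri.pu.luf.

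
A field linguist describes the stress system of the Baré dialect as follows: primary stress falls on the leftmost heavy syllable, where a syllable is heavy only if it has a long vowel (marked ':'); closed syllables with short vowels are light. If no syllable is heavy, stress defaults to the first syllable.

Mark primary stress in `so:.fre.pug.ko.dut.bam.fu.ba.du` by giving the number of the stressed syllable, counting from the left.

1

Weights: 1 so: H, 2 fre L, 3 pug L, 4 ko L, 5 dut L, 6 bam L, 7 fu L, 8 ba L, 9 du L.
Heavy syllables in the domain: 1. The leftmost is syllable 1 (so:).
Primary stress: syllable 1 → ˈso:.fre.pug.ko.dut.bam.fu.ba.du.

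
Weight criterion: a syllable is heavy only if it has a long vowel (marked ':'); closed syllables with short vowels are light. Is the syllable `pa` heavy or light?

light

`pa`: short vowel, open (no coda). Short vowel → light.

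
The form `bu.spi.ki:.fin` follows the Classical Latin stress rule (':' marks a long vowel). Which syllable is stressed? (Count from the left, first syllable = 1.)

Classical Latin: stress the penult if heavy (long vowel or closed), else the antepenult.
Weights: 2 spi L, 3 ki: H, 4 fin H.
The penult (syllable 3, ki:) is heavy, so it takes stress.
Stress on syllable 3: bu.spi.ˈki:.fin.

3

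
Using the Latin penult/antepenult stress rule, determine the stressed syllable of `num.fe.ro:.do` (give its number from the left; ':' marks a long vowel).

Classical Latin: stress the penult if heavy (long vowel or closed), else the antepenult.
Weights: 2 fe L, 3 ro: H, 4 do L.
The penult (syllable 3, ro:) is heavy, so it takes stress.
Stress on syllable 3: num.fe.ˈro:.do.

3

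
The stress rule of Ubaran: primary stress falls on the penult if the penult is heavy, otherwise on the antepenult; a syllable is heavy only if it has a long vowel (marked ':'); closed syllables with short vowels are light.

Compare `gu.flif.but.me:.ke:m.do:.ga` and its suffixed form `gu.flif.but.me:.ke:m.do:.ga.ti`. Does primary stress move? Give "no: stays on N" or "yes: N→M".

Base `gu.flif.but.me:.ke:m.do:.ga` (7 syllables):
  Weights: 5 ke:m H, 6 do: H, 7 ga L.
  The penult (syllable 6, do:) is heavy, so it takes stress.
  → primary stress on syllable 6.
Suffixed `gu.flif.but.me:.ke:m.do:.ga.ti` (8 syllables):
  Weights: 6 do: H, 7 ga L, 8 ti L.
  The penult (syllable 7, ga) is light, so stress falls on the antepenult (syllable 6, do:).
  → primary stress on syllable 6.

no: stays on 6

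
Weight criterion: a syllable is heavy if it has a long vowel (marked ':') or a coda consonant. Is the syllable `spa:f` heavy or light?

heavy

`spa:f`: long vowel, closed (coda /f/). Long vowel and closed → heavy.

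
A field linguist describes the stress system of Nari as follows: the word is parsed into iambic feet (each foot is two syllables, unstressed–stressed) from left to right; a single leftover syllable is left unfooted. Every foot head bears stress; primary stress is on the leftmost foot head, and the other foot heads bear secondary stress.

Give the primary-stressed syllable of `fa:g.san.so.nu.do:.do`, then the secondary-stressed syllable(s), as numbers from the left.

Parse left to right into iambic (σˈσ) feet: (fa:g.ˈsan) (so.ˈnu) (do:.ˈdo).
Foot heads (stressed positions): 2, 4, 6.
End Rule Leftmost: primary stress on the leftmost head = syllable 2.
Secondary stress on 4, 6: fa:g.ˈsan.so.ˌnu.do:.ˌdo.

primary 2, secondary 4, 6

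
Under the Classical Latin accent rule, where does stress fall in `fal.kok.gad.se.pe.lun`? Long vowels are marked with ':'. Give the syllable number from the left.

4

Classical Latin: stress the penult if heavy (long vowel or closed), else the antepenult.
Weights: 4 se L, 5 pe L, 6 lun H.
The penult (syllable 5, pe) is light, so stress falls on the antepenult (syllable 4, se).
Stress on syllable 4: fal.kok.gad.ˈse.pe.lun.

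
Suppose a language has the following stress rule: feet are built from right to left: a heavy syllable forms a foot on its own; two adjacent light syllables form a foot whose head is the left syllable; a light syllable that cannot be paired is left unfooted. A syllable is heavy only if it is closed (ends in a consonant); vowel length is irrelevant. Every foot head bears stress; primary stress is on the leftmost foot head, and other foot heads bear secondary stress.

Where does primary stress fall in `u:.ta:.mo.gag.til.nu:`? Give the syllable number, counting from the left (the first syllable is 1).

Weights: 1 u: L, 2 ta: L, 3 mo L, 4 gag H, 5 til H, 6 nu: L.
Parse right to left (heavy = foot alone; LL = one foot; stranded L unfooted): u: (ˈta:.mo) (ˈgag) (ˈtil) nu:.
Foot heads: 2, 4, 5.
Primary stress on the leftmost head = syllable 2.
Primary stress: syllable 2 → u:.ˈta:.mo.gag.til.nu:.

2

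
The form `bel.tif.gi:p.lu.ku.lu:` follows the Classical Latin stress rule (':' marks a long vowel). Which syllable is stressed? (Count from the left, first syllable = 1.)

4

Classical Latin: stress the penult if heavy (long vowel or closed), else the antepenult.
Weights: 4 lu L, 5 ku L, 6 lu: H.
The penult (syllable 5, ku) is light, so stress falls on the antepenult (syllable 4, lu).
Stress on syllable 4: bel.tif.gi:p.ˈlu.ku.lu:.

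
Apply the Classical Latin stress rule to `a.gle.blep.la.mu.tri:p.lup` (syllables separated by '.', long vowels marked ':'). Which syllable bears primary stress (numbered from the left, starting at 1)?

Classical Latin: stress the penult if heavy (long vowel or closed), else the antepenult.
Weights: 5 mu L, 6 tri:p H, 7 lup H.
The penult (syllable 6, tri:p) is heavy, so it takes stress.
Stress on syllable 6: a.gle.blep.la.mu.ˈtri:p.lup.

6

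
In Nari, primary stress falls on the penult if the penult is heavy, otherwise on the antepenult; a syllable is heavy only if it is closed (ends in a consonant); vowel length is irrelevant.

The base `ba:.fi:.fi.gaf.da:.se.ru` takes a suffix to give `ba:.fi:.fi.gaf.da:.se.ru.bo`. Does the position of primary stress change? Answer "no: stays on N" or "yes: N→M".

Base `ba:.fi:.fi.gaf.da:.se.ru` (7 syllables):
  Weights: 5 da: L, 6 se L, 7 ru L.
  The penult (syllable 6, se) is light, so stress falls on the antepenult (syllable 5, da:).
  → primary stress on syllable 5.
Suffixed `ba:.fi:.fi.gaf.da:.se.ru.bo` (8 syllables):
  Weights: 6 se L, 7 ru L, 8 bo L.
  The penult (syllable 7, ru) is light, so stress falls on the antepenult (syllable 6, se).
  → primary stress on syllable 6.

yes: 5→6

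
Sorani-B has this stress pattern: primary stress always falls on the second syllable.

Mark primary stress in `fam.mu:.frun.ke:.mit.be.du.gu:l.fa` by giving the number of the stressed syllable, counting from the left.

2

The word has 9 syllables; the second syllable is syllable 2 (mu:).
Primary stress: syllable 2 → fam.ˈmu:.frun.ke:.mit.be.du.gu:l.fa.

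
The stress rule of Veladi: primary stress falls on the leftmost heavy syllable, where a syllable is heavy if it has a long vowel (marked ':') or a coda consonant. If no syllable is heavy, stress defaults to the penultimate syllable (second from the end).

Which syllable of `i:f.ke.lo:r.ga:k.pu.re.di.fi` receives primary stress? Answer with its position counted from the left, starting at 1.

Weights: 1 i:f H, 2 ke L, 3 lo:r H, 4 ga:k H, 5 pu L, 6 re L, 7 di L, 8 fi L.
Heavy syllables in the domain: 1, 3, 4. The leftmost is syllable 1 (i:f).
Primary stress: syllable 1 → ˈi:f.ke.lo:r.ga:k.pu.re.di.fi.

1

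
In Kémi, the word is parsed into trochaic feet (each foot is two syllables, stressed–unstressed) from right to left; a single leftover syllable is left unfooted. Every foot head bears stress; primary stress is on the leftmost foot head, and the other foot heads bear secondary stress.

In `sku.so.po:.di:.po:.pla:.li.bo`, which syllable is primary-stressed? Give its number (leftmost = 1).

1

Parse right to left into trochaic (ˈσσ) feet: (ˈsku.so) (ˈpo:.di:) (ˈpo:.pla:) (ˈli.bo).
Foot heads (stressed positions): 1, 3, 5, 7.
End Rule Leftmost: primary stress on the leftmost head = syllable 1.
Primary stress: syllable 1 → ˈsku.so.po:.di:.po:.pla:.li.bo.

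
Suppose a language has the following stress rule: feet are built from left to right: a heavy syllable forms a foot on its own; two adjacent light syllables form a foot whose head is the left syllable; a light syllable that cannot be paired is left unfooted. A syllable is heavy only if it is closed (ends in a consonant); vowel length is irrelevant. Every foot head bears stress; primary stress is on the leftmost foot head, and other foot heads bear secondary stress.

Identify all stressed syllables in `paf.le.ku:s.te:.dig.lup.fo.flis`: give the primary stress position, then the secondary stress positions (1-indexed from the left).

Weights: 1 paf H, 2 le L, 3 ku:s H, 4 te: L, 5 dig H, 6 lup H, 7 fo L, 8 flis H.
Parse left to right (heavy = foot alone; LL = one foot; stranded L unfooted): (ˈpaf) le (ˈku:s) te: (ˈdig) (ˈlup) fo (ˈflis).
Foot heads: 1, 3, 5, 6, 8.
Primary stress on the leftmost head = syllable 1.
Secondary stress on 3, 5, 6, 8: ˈpaf.le.ˌku:s.te:.ˌdig.ˌlup.fo.ˌflis.

primary 1, secondary 3, 5, 6, 8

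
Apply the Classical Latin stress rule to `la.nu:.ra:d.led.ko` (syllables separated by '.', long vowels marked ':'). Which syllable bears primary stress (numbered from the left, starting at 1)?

Classical Latin: stress the penult if heavy (long vowel or closed), else the antepenult.
Weights: 3 ra:d H, 4 led H, 5 ko L.
The penult (syllable 4, led) is heavy, so it takes stress.
Stress on syllable 4: la.nu:.ra:d.ˈled.ko.

4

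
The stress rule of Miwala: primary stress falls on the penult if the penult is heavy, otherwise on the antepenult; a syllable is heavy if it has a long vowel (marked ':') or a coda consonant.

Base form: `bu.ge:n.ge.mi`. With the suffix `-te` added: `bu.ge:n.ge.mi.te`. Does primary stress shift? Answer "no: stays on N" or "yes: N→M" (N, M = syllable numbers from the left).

Base `bu.ge:n.ge.mi` (4 syllables):
  Weights: 2 ge:n H, 3 ge L, 4 mi L.
  The penult (syllable 3, ge) is light, so stress falls on the antepenult (syllable 2, ge:n).
  → primary stress on syllable 2.
Suffixed `bu.ge:n.ge.mi.te` (5 syllables):
  Weights: 3 ge L, 4 mi L, 5 te L.
  The penult (syllable 4, mi) is light, so stress falls on the antepenult (syllable 3, ge).
  → primary stress on syllable 3.

yes: 2→3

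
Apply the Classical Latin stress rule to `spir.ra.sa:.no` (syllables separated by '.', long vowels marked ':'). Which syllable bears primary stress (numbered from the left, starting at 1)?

3

Classical Latin: stress the penult if heavy (long vowel or closed), else the antepenult.
Weights: 2 ra L, 3 sa: H, 4 no L.
The penult (syllable 3, sa:) is heavy, so it takes stress.
Stress on syllable 3: spir.ra.ˈsa:.no.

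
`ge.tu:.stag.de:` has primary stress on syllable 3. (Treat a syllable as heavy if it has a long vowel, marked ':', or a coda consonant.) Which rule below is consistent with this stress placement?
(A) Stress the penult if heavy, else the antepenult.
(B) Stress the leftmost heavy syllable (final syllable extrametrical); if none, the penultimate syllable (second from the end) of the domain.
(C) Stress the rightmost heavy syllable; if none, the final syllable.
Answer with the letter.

A

Rule A → syllable 3 ✓.
Rule B → syllable 2 (observed: 3).
Rule C → syllable 4 (observed: 3).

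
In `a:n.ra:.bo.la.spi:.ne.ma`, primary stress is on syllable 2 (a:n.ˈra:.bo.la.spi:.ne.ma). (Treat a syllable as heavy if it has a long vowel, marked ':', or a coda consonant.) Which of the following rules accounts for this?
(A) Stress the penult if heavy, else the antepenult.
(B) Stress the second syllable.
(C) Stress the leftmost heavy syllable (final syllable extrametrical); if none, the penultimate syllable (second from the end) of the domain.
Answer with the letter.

Rule A → syllable 5 (observed: 2).
Rule B → syllable 2 ✓.
Rule C → syllable 1 (observed: 2).

B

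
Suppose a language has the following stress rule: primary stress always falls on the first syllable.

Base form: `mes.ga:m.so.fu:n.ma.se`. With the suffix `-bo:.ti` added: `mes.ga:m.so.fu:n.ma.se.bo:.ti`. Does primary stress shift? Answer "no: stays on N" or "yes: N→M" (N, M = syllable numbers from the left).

no: stays on 1

Base `mes.ga:m.so.fu:n.ma.se` (6 syllables):
  The word has 6 syllables; the first syllable is syllable 1 (mes).
  → primary stress on syllable 1.
Suffixed `mes.ga:m.so.fu:n.ma.se.bo:.ti` (8 syllables):
  The word has 8 syllables; the first syllable is syllable 1 (mes).
  → primary stress on syllable 1.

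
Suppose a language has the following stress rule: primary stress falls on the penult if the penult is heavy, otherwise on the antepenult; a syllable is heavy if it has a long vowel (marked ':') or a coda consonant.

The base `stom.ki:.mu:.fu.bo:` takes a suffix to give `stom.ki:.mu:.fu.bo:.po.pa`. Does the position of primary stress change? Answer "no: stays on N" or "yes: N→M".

yes: 3→5

Base `stom.ki:.mu:.fu.bo:` (5 syllables):
  Weights: 3 mu: H, 4 fu L, 5 bo: H.
  The penult (syllable 4, fu) is light, so stress falls on the antepenult (syllable 3, mu:).
  → primary stress on syllable 3.
Suffixed `stom.ki:.mu:.fu.bo:.po.pa` (7 syllables):
  Weights: 5 bo: H, 6 po L, 7 pa L.
  The penult (syllable 6, po) is light, so stress falls on the antepenult (syllable 5, bo:).
  → primary stress on syllable 5.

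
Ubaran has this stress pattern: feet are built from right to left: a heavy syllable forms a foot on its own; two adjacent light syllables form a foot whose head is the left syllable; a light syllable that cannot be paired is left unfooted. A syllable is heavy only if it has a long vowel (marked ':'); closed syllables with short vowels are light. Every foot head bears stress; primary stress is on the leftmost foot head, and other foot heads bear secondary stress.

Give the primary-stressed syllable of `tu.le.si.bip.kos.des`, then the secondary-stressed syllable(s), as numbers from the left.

primary 1, secondary 3, 5

Weights: 1 tu L, 2 le L, 3 si L, 4 bip L, 5 kos L, 6 des L.
Parse right to left (heavy = foot alone; LL = one foot; stranded L unfooted): (ˈtu.le) (ˈsi.bip) (ˈkos.des).
Foot heads: 1, 3, 5.
Primary stress on the leftmost head = syllable 1.
Secondary stress on 3, 5: ˈtu.le.ˌsi.bip.ˌkos.des.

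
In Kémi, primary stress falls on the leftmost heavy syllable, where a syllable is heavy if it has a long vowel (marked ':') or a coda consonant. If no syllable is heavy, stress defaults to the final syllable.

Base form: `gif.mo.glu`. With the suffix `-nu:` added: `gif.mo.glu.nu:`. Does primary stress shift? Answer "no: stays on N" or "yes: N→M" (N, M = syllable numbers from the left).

no: stays on 1

Base `gif.mo.glu` (3 syllables):
  Weights: 1 gif H, 2 mo L, 3 glu L.
  Heavy syllables in the domain: 1. The leftmost is syllable 1 (gif).
  → primary stress on syllable 1.
Suffixed `gif.mo.glu.nu:` (4 syllables):
  Weights: 1 gif H, 2 mo L, 3 glu L, 4 nu: H.
  Heavy syllables in the domain: 1, 4. The leftmost is syllable 1 (gif).
  → primary stress on syllable 1.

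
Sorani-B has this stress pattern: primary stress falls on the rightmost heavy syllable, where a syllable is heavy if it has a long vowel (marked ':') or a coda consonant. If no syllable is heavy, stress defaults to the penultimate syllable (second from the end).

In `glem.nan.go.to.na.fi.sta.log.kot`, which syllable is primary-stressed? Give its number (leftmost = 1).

Weights: 1 glem H, 2 nan H, 3 go L, 4 to L, 5 na L, 6 fi L, 7 sta L, 8 log H, 9 kot H.
Heavy syllables in the domain: 1, 2, 8, 9. The rightmost is syllable 9 (kot).
Primary stress: syllable 9 → glem.nan.go.to.na.fi.sta.log.ˈkot.

9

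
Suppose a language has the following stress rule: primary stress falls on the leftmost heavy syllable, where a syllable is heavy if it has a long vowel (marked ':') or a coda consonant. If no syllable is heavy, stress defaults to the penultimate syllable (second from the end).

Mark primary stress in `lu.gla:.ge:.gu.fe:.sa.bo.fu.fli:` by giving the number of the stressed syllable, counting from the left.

Weights: 1 lu L, 2 gla: H, 3 ge: H, 4 gu L, 5 fe: H, 6 sa L, 7 bo L, 8 fu L, 9 fli: H.
Heavy syllables in the domain: 2, 3, 5, 9. The leftmost is syllable 2 (gla:).
Primary stress: syllable 2 → lu.ˈgla:.ge:.gu.fe:.sa.bo.fu.fli:.

2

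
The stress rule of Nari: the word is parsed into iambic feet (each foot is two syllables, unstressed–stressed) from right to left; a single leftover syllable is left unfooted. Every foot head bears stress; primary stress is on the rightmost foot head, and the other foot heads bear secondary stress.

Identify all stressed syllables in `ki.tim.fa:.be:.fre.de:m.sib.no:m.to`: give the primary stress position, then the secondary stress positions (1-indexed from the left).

Parse right to left into iambic (σˈσ) feet: ki (tim.ˈfa:) (be:.ˈfre) (de:m.ˈsib) (no:m.ˈto). Syllable 1 is left unfooted.
Foot heads (stressed positions): 3, 5, 7, 9.
End Rule Rightmost: primary stress on the rightmost head = syllable 9.
Secondary stress on 3, 5, 7: ki.tim.ˌfa:.be:.ˌfre.de:m.ˌsib.no:m.ˈto.

primary 9, secondary 3, 5, 7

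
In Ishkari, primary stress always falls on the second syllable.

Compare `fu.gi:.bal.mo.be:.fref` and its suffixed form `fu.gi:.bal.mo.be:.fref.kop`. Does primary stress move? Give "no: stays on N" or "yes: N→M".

Base `fu.gi:.bal.mo.be:.fref` (6 syllables):
  The word has 6 syllables; the second syllable is syllable 2 (gi:).
  → primary stress on syllable 2.
Suffixed `fu.gi:.bal.mo.be:.fref.kop` (7 syllables):
  The word has 7 syllables; the second syllable is syllable 2 (gi:).
  → primary stress on syllable 2.

no: stays on 2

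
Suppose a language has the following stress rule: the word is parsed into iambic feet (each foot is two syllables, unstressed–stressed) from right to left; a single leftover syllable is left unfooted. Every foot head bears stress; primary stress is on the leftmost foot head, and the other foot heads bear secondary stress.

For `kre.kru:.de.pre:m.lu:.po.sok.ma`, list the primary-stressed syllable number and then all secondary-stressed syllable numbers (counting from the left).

Parse right to left into iambic (σˈσ) feet: (kre.ˈkru:) (de.ˈpre:m) (lu:.ˈpo) (sok.ˈma).
Foot heads (stressed positions): 2, 4, 6, 8.
End Rule Leftmost: primary stress on the leftmost head = syllable 2.
Secondary stress on 4, 6, 8: kre.ˈkru:.de.ˌpre:m.lu:.ˌpo.sok.ˌma.

primary 2, secondary 4, 6, 8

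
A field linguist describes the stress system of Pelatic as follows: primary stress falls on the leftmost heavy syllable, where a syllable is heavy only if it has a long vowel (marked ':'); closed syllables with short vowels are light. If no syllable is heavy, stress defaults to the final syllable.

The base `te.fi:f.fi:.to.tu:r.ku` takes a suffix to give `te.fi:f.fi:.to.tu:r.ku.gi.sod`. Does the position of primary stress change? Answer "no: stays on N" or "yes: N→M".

no: stays on 2

Base `te.fi:f.fi:.to.tu:r.ku` (6 syllables):
  Weights: 1 te L, 2 fi:f H, 3 fi: H, 4 to L, 5 tu:r H, 6 ku L.
  Heavy syllables in the domain: 2, 3, 5. The leftmost is syllable 2 (fi:f).
  → primary stress on syllable 2.
Suffixed `te.fi:f.fi:.to.tu:r.ku.gi.sod` (8 syllables):
  Weights: 1 te L, 2 fi:f H, 3 fi: H, 4 to L, 5 tu:r H, 6 ku L, 7 gi L, 8 sod L.
  Heavy syllables in the domain: 2, 3, 5. The leftmost is syllable 2 (fi:f).
  → primary stress on syllable 2.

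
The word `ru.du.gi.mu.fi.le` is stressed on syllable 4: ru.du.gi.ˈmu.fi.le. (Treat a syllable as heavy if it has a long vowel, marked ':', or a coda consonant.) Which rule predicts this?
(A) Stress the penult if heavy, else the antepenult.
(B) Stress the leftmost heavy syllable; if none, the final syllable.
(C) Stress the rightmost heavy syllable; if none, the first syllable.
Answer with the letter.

Rule A → syllable 4 ✓.
Rule B → syllable 6 (observed: 4).
Rule C → syllable 1 (observed: 4).

A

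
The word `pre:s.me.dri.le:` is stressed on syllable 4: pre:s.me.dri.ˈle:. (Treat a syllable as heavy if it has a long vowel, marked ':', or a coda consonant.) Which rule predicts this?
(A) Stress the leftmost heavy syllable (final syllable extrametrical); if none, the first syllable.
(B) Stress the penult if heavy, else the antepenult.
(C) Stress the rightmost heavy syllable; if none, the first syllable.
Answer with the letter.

C

Rule A → syllable 1 (observed: 4).
Rule B → syllable 2 (observed: 4).
Rule C → syllable 4 ✓.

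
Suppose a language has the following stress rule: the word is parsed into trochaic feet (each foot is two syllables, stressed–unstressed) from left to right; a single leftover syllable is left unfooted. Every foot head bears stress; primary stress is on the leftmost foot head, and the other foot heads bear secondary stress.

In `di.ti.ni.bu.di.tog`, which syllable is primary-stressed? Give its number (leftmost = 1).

1

Parse left to right into trochaic (ˈσσ) feet: (ˈdi.ti) (ˈni.bu) (ˈdi.tog).
Foot heads (stressed positions): 1, 3, 5.
End Rule Leftmost: primary stress on the leftmost head = syllable 1.
Primary stress: syllable 1 → ˈdi.ti.ni.bu.di.tog.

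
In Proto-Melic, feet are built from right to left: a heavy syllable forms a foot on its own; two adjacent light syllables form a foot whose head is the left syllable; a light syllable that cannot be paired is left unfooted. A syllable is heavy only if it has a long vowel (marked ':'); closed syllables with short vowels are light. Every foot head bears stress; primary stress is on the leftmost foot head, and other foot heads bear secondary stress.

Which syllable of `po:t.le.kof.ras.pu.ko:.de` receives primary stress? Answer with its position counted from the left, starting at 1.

Weights: 1 po:t H, 2 le L, 3 kof L, 4 ras L, 5 pu L, 6 ko: H, 7 de L.
Parse right to left (heavy = foot alone; LL = one foot; stranded L unfooted): (ˈpo:t) (ˈle.kof) (ˈras.pu) (ˈko:) de.
Foot heads: 1, 2, 4, 6.
Primary stress on the leftmost head = syllable 1.
Primary stress: syllable 1 → ˈpo:t.le.kof.ras.pu.ko:.de.

1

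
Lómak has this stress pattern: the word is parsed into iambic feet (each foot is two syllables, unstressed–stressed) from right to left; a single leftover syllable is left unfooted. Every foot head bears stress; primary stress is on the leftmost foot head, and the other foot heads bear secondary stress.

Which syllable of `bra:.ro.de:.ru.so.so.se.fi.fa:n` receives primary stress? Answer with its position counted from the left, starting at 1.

Parse right to left into iambic (σˈσ) feet: bra: (ro.ˈde:) (ru.ˈso) (so.ˈse) (fi.ˈfa:n). Syllable 1 is left unfooted.
Foot heads (stressed positions): 3, 5, 7, 9.
End Rule Leftmost: primary stress on the leftmost head = syllable 3.
Primary stress: syllable 3 → bra:.ro.ˈde:.ru.so.so.se.fi.fa:n.

3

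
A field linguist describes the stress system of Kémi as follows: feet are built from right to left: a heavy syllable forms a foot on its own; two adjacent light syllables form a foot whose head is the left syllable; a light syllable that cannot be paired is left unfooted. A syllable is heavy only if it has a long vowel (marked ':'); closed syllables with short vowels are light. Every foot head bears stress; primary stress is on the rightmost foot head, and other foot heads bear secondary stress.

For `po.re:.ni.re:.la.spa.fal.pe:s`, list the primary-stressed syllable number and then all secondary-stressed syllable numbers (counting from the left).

Weights: 1 po L, 2 re: H, 3 ni L, 4 re: H, 5 la L, 6 spa L, 7 fal L, 8 pe:s H.
Parse right to left (heavy = foot alone; LL = one foot; stranded L unfooted): po (ˈre:) ni (ˈre:) la (ˈspa.fal) (ˈpe:s).
Foot heads: 2, 4, 6, 8.
Primary stress on the rightmost head = syllable 8.
Secondary stress on 2, 4, 6: po.ˌre:.ni.ˌre:.la.ˌspa.fal.ˈpe:s.

primary 8, secondary 2, 4, 6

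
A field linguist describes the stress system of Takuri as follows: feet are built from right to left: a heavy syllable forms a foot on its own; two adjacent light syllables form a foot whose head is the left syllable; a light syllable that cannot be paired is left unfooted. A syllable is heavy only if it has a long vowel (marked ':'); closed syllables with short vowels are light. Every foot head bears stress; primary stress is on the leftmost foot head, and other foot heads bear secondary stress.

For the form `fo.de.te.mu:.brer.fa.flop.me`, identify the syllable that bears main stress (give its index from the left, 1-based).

Weights: 1 fo L, 2 de L, 3 te L, 4 mu: H, 5 brer L, 6 fa L, 7 flop L, 8 me L.
Parse right to left (heavy = foot alone; LL = one foot; stranded L unfooted): fo (ˈde.te) (ˈmu:) (ˈbrer.fa) (ˈflop.me).
Foot heads: 2, 4, 5, 7.
Primary stress on the leftmost head = syllable 2.
Primary stress: syllable 2 → fo.ˈde.te.mu:.brer.fa.flop.me.

2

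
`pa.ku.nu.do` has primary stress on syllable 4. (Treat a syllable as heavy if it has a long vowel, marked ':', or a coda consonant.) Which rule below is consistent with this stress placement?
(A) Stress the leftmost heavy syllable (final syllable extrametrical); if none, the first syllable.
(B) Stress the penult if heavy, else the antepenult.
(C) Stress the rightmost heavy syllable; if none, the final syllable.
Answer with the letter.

C

Rule A → syllable 1 (observed: 4).
Rule B → syllable 2 (observed: 4).
Rule C → syllable 4 ✓.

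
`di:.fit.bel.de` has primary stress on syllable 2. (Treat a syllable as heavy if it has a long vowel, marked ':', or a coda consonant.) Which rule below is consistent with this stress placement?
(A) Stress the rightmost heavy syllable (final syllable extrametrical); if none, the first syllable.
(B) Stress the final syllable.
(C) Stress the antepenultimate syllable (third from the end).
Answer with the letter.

Rule A → syllable 3 (observed: 2).
Rule B → syllable 4 (observed: 2).
Rule C → syllable 2 ✓.

C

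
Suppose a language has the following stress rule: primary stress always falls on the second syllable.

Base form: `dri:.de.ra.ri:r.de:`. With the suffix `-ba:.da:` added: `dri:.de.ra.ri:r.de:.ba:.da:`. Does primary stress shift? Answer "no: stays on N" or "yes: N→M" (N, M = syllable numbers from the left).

no: stays on 2

Base `dri:.de.ra.ri:r.de:` (5 syllables):
  The word has 5 syllables; the second syllable is syllable 2 (de).
  → primary stress on syllable 2.
Suffixed `dri:.de.ra.ri:r.de:.ba:.da:` (7 syllables):
  The word has 7 syllables; the second syllable is syllable 2 (de).
  → primary stress on syllable 2.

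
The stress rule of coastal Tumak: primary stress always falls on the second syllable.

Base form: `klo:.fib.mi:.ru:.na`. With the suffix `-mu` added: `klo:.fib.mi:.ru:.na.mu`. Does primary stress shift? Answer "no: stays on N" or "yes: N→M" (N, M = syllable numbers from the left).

Base `klo:.fib.mi:.ru:.na` (5 syllables):
  The word has 5 syllables; the second syllable is syllable 2 (fib).
  → primary stress on syllable 2.
Suffixed `klo:.fib.mi:.ru:.na.mu` (6 syllables):
  The word has 6 syllables; the second syllable is syllable 2 (fib).
  → primary stress on syllable 2.

no: stays on 2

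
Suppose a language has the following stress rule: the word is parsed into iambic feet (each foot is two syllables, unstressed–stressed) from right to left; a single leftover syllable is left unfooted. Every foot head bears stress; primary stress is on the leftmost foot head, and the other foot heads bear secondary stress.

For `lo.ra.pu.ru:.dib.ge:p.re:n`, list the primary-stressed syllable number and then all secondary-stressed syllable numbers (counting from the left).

Parse right to left into iambic (σˈσ) feet: lo (ra.ˈpu) (ru:.ˈdib) (ge:p.ˈre:n). Syllable 1 is left unfooted.
Foot heads (stressed positions): 3, 5, 7.
End Rule Leftmost: primary stress on the leftmost head = syllable 3.
Secondary stress on 5, 7: lo.ra.ˈpu.ru:.ˌdib.ge:p.ˌre:n.

primary 3, secondary 5, 7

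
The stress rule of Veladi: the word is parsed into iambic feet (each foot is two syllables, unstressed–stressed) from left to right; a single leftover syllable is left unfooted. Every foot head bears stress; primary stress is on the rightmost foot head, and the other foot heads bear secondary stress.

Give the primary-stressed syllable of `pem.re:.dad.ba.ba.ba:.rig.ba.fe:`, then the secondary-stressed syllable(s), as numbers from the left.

Parse left to right into iambic (σˈσ) feet: (pem.ˈre:) (dad.ˈba) (ba.ˈba:) (rig.ˈba) fe:. Syllable 9 is left unfooted.
Foot heads (stressed positions): 2, 4, 6, 8.
End Rule Rightmost: primary stress on the rightmost head = syllable 8.
Secondary stress on 2, 4, 6: pem.ˌre:.dad.ˌba.ba.ˌba:.rig.ˈba.fe:.

primary 8, secondary 2, 4, 6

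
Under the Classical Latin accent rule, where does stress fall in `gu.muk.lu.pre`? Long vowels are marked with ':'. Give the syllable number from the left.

Classical Latin: stress the penult if heavy (long vowel or closed), else the antepenult.
Weights: 2 muk H, 3 lu L, 4 pre L.
The penult (syllable 3, lu) is light, so stress falls on the antepenult (syllable 2, muk).
Stress on syllable 2: gu.ˈmuk.lu.pre.

2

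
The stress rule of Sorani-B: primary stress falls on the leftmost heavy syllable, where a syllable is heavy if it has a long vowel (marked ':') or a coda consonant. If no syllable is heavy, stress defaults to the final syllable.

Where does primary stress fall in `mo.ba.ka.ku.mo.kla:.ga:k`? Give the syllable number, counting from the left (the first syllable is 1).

6

Weights: 1 mo L, 2 ba L, 3 ka L, 4 ku L, 5 mo L, 6 kla: H, 7 ga:k H.
Heavy syllables in the domain: 6, 7. The leftmost is syllable 6 (kla:).
Primary stress: syllable 6 → mo.ba.ka.ku.mo.ˈkla:.ga:k.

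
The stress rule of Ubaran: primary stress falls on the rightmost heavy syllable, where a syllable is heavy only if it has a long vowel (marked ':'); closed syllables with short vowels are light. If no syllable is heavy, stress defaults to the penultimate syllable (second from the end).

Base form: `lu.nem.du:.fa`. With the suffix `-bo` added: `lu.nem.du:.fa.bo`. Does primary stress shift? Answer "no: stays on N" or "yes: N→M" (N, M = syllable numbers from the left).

no: stays on 3

Base `lu.nem.du:.fa` (4 syllables):
  Weights: 1 lu L, 2 nem L, 3 du: H, 4 fa L.
  Heavy syllables in the domain: 3. The rightmost is syllable 3 (du:).
  → primary stress on syllable 3.
Suffixed `lu.nem.du:.fa.bo` (5 syllables):
  Weights: 1 lu L, 2 nem L, 3 du: H, 4 fa L, 5 bo L.
  Heavy syllables in the domain: 3. The rightmost is syllable 3 (du:).
  → primary stress on syllable 3.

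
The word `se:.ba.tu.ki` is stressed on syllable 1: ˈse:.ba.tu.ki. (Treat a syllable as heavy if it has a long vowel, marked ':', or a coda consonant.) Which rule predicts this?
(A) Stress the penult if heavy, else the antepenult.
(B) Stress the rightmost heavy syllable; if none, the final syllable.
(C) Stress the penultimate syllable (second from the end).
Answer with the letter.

B

Rule A → syllable 2 (observed: 1).
Rule B → syllable 1 ✓.
Rule C → syllable 3 (observed: 1).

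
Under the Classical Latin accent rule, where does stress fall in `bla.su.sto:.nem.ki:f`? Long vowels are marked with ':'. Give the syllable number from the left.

Classical Latin: stress the penult if heavy (long vowel or closed), else the antepenult.
Weights: 3 sto: H, 4 nem H, 5 ki:f H.
The penult (syllable 4, nem) is heavy, so it takes stress.
Stress on syllable 4: bla.su.sto:.ˈnem.ki:f.

4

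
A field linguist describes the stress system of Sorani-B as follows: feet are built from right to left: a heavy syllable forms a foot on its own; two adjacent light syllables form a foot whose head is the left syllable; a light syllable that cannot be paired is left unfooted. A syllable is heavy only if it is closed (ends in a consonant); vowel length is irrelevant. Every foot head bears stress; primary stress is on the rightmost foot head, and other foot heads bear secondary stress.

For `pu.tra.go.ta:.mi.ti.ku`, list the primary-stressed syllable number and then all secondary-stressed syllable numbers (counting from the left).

primary 6, secondary 2, 4

Weights: 1 pu L, 2 tra L, 3 go L, 4 ta: L, 5 mi L, 6 ti L, 7 ku L.
Parse right to left (heavy = foot alone; LL = one foot; stranded L unfooted): pu (ˈtra.go) (ˈta:.mi) (ˈti.ku).
Foot heads: 2, 4, 6.
Primary stress on the rightmost head = syllable 6.
Secondary stress on 2, 4: pu.ˌtra.go.ˌta:.mi.ˈti.ku.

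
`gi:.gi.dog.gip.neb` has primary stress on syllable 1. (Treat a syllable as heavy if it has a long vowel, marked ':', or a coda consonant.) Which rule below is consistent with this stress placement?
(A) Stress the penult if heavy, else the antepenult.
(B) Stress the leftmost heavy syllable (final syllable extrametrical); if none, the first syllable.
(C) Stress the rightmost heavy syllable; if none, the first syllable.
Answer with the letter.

Rule A → syllable 4 (observed: 1).
Rule B → syllable 1 ✓.
Rule C → syllable 5 (observed: 1).

B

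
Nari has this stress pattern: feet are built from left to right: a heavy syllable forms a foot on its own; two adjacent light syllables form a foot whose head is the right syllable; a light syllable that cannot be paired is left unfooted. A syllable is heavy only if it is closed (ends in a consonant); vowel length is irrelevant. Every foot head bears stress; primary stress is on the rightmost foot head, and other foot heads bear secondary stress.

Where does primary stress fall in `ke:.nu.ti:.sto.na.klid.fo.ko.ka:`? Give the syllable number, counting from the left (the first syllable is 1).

Weights: 1 ke: L, 2 nu L, 3 ti: L, 4 sto L, 5 na L, 6 klid H, 7 fo L, 8 ko L, 9 ka: L.
Parse left to right (heavy = foot alone; LL = one foot; stranded L unfooted): (ke:.ˈnu) (ti:.ˈsto) na (ˈklid) (fo.ˈko) ka:.
Foot heads: 2, 4, 6, 8.
Primary stress on the rightmost head = syllable 8.
Primary stress: syllable 8 → ke:.nu.ti:.sto.na.klid.fo.ˈko.ka:.

8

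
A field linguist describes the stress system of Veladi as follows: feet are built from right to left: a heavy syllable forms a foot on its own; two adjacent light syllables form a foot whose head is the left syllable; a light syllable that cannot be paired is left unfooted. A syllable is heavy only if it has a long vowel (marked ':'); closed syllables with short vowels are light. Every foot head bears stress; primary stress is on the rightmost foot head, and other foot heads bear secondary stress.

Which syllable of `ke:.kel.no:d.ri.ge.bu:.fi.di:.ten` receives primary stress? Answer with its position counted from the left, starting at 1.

8

Weights: 1 ke: H, 2 kel L, 3 no:d H, 4 ri L, 5 ge L, 6 bu: H, 7 fi L, 8 di: H, 9 ten L.
Parse right to left (heavy = foot alone; LL = one foot; stranded L unfooted): (ˈke:) kel (ˈno:d) (ˈri.ge) (ˈbu:) fi (ˈdi:) ten.
Foot heads: 1, 3, 4, 6, 8.
Primary stress on the rightmost head = syllable 8.
Primary stress: syllable 8 → ke:.kel.no:d.ri.ge.bu:.fi.ˈdi:.ten.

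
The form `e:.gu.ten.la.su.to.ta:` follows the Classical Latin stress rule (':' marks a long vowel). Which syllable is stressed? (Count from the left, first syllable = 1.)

Classical Latin: stress the penult if heavy (long vowel or closed), else the antepenult.
Weights: 5 su L, 6 to L, 7 ta: H.
The penult (syllable 6, to) is light, so stress falls on the antepenult (syllable 5, su).
Stress on syllable 5: e:.gu.ten.la.ˈsu.to.ta:.

5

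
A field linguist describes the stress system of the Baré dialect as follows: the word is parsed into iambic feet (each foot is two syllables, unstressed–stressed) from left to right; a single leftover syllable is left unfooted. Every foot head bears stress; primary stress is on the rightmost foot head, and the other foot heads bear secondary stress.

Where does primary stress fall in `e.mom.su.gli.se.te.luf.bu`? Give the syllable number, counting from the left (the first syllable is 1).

8

Parse left to right into iambic (σˈσ) feet: (e.ˈmom) (su.ˈgli) (se.ˈte) (luf.ˈbu).
Foot heads (stressed positions): 2, 4, 6, 8.
End Rule Rightmost: primary stress on the rightmost head = syllable 8.
Primary stress: syllable 8 → e.mom.su.gli.se.te.luf.ˈbu.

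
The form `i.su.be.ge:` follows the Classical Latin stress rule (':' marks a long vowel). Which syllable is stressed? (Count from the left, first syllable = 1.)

2

Classical Latin: stress the penult if heavy (long vowel or closed), else the antepenult.
Weights: 2 su L, 3 be L, 4 ge: H.
The penult (syllable 3, be) is light, so stress falls on the antepenult (syllable 2, su).
Stress on syllable 2: i.ˈsu.be.ge:.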